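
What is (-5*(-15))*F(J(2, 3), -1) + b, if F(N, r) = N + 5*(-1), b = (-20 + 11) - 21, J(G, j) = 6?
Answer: 45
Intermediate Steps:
b = -30 (b = -9 - 21 = -30)
F(N, r) = -5 + N (F(N, r) = N - 5 = -5 + N)
(-5*(-15))*F(J(2, 3), -1) + b = (-5*(-15))*(-5 + 6) - 30 = 75*1 - 30 = 75 - 30 = 45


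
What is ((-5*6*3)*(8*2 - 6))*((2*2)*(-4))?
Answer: 14400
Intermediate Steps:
((-5*6*3)*(8*2 - 6))*((2*2)*(-4)) = ((-30*3)*(16 - 6))*(4*(-4)) = -90*10*(-16) = -900*(-16) = 14400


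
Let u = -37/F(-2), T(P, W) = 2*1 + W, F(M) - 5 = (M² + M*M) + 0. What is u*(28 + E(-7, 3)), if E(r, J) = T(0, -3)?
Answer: -999/13 ≈ -76.846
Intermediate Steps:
F(M) = 5 + 2*M² (F(M) = 5 + ((M² + M*M) + 0) = 5 + ((M² + M²) + 0) = 5 + (2*M² + 0) = 5 + 2*M²)
T(P, W) = 2 + W
E(r, J) = -1 (E(r, J) = 2 - 3 = -1)
u = -37/13 (u = -37/(5 + 2*(-2)²) = -37/(5 + 2*4) = -37/(5 + 8) = -37/13 ≈ -2.8462)
u*(28 + E(-7, 3)) = -37*(28 - 1)/13 = -37/13*27 = -999/13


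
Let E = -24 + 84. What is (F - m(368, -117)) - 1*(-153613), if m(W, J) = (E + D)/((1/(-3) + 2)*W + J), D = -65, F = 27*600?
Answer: 252851572/1489 ≈ 1.6981e+5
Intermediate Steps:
F = 16200
E = 60
m(W, J) = -5/(J + 5*W/3) (m(W, J) = (60 - 65)/((1/(-3) + 2)*W + J) = -5/((-1/3 + 2)*W + J) = -5/(5*W/3 + J) = -5/(J + 5*W/3))
(F - m(368, -117)) - 1*(-153613) = (16200 - (-15)/(3*(-117) + 5*368)) - 1*(-153613) = (16200 - (-15)/(-351 + 1840)) + 153613 = (16200 - (-15)/1489) + 153613 = (16200 - 1*(-15/1489)) + 153613 = (16200 + 15/1489) + 153613 = 24121815/1489 + 153613 = 252851572/1489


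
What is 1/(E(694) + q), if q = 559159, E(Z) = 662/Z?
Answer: 347/194028504 ≈ 1.7884e-6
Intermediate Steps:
1/(E(694) + q) = 1/(662/694 + 559159) = 1/(662*(1/694) + 559159) = 1/(331/347 + 559159) = 1/(194028504/347) = 347/194028504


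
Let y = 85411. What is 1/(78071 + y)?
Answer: 1/163482 ≈ 6.1169e-6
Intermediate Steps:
1/(78071 + y) = 1/(78071 + 85411) = 1/163482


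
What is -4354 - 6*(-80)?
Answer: -3874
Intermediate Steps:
-4354 - 6*(-80) = -4354 + 480 = -3874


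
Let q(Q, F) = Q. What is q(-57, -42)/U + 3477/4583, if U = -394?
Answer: 1631169/1805702 ≈ 0.90334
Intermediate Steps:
q(-57, -42)/U + 3477/4583 = -57/(-394) + 3477/4583 = -57*(-1/394) + 3477*(1/4583) = 57/394 + 3477/4583 = 1631169/1805702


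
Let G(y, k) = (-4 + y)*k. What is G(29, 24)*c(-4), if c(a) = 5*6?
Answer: 18000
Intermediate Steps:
c(a) = 30
G(y, k) = k*(-4 + y)
G(29, 24)*c(-4) = (24*(-4 + 29))*30 = (24*25)*30 = 600*30 = 18000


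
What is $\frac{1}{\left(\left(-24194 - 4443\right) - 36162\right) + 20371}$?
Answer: $- \frac{1}{44428} \approx -2.2508 \cdot 10^{-5}$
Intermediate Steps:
$\frac{1}{\left(\left(-24194 - 4443\right) - 36162\right) + 20371} = \frac{1}{\left(-28637 - 36162\right) + 20371} = \frac{1}{-64799 + 20371} = \frac{1}{-44428} = - \frac{1}{44428}$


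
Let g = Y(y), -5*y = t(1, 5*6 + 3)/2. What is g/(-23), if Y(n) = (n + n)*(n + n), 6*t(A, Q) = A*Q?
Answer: -121/2300 ≈ -0.052609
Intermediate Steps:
t(A, Q) = A*Q/6 (t(A, Q) = (A*Q)/6 = A*Q/6)
y = -11/20 (y = -(⅙)*1*(5*6 + 3)/(5*2) = -(⅙)*1*(30 + 3)/(5*2) = -(⅙)*1*33/(5*2) = -11/(10*2) = -⅕*11/4 = -11/20 ≈ -0.55000)
Y(n) = 4*n² (Y(n) = (2*n)*(2*n) = 4*n²)
g = 121/100 (g = 4*(-11/20)² = 4*(121/400) = 121/100 ≈ 1.2100)
g/(-23) = (121/100)/(-23) = (121/100)*(-1/23) = -121/2300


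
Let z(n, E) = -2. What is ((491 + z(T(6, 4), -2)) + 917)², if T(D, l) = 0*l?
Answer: 1976836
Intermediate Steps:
T(D, l) = 0
((491 + z(T(6, 4), -2)) + 917)² = ((491 - 2) + 917)² = (489 + 917)² = 1406² = 1976836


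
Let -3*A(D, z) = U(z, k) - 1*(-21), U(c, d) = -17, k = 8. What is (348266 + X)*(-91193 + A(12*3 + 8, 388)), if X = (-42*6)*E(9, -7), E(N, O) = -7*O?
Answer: -91901454194/3 ≈ -3.0634e+10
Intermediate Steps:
X = -12348 (X = (-42*6)*(-7*(-7)) = -252*49 = -12348)
A(D, z) = -4/3 (A(D, z) = -(-17 - 1*(-21))/3 = -(-17 + 21)/3 = -⅓*4 = -4/3)
(348266 + X)*(-91193 + A(12*3 + 8, 388)) = (348266 - 12348)*(-91193 - 4/3) = 335918*(-273583/3) = -91901454194/3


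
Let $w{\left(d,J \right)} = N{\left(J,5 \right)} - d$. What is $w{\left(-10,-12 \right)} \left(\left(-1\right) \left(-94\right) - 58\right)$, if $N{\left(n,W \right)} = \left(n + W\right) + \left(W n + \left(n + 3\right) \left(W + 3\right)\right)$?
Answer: $-4644$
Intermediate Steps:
$N{\left(n,W \right)} = W + n + W n + \left(3 + W\right) \left(3 + n\right)$ ($N{\left(n,W \right)} = \left(W + n\right) + \left(W n + \left(3 + n\right) \left(3 + W\right)\right) = \left(W + n\right) + \left(W n + \left(3 + W\right) \left(3 + n\right)\right) = W + n + W n + \left(3 + W\right) \left(3 + n\right)$)
$w{\left(d,J \right)} = 29 - d + 14 J$ ($w{\left(d,J \right)} = \left(9 + 4 \cdot 5 + 4 J + 2 \cdot 5 J\right) - d = \left(9 + 20 + 4 J + 10 J\right) - d = \left(29 + 14 J\right) - d = 29 - d + 14 J$)
$w{\left(-10,-12 \right)} \left(\left(-1\right) \left(-94\right) - 58\right) = \left(29 - -10 + 14 \left(-12\right)\right) \left(\left(-1\right) \left(-94\right) - 58\right) = \left(29 + 10 - 168\right) \left(94 - 58\right) = \left(-129\right) 36 = -4644$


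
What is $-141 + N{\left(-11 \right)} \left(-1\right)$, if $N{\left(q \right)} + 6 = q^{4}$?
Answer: $-14776$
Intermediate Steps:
$N{\left(q \right)} = -6 + q^{4}$
$-141 + N{\left(-11 \right)} \left(-1\right) = -141 + \left(-6 + \left(-11\right)^{4}\right) \left(-1\right) = -141 + \left(-6 + 14641\right) \left(-1\right) = -141 + 14635 \left(-1\right) = -141 - 14635 = -14776$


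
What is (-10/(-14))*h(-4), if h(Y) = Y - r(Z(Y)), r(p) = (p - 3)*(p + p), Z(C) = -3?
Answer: -200/7 ≈ -28.571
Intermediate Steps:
r(p) = 2*p*(-3 + p) (r(p) = (-3 + p)*(2*p) = 2*p*(-3 + p))
h(Y) = -36 + Y (h(Y) = Y - 2*(-3)*(-3 - 3) = Y - 2*(-3)*(-6) = Y - 1*36 = Y - 36 = -36 + Y)
(-10/(-14))*h(-4) = (-10/(-14))*(-36 - 4) = -10*(-1/14)*(-40) = (5/7)*(-40) = -200/7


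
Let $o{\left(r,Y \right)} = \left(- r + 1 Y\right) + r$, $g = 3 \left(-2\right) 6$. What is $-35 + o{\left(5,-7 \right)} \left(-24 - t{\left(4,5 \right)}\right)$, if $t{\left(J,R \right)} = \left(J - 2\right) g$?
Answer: $-371$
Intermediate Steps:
$g = -36$ ($g = \left(-6\right) 6 = -36$)
$t{\left(J,R \right)} = 72 - 36 J$ ($t{\left(J,R \right)} = \left(J - 2\right) \left(-36\right) = \left(-2 + J\right) \left(-36\right) = 72 - 36 J$)
$o{\left(r,Y \right)} = Y$ ($o{\left(r,Y \right)} = \left(- r + Y\right) + r = \left(Y - r\right) + r = Y$)
$-35 + o{\left(5,-7 \right)} \left(-24 - t{\left(4,5 \right)}\right) = -35 - 7 \left(-24 - \left(72 - 144\right)\right) = -35 - 7 \left(-24 - -72\right) = -35 - 7 \left(-24 + 72\right) = -35 - 336 = -371$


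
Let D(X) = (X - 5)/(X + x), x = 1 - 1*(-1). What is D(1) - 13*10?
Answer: -394/3 ≈ -131.33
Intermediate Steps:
x = 2 (x = 1 + 1 = 2)
D(X) = (-5 + X)/(2 + X) (D(X) = (X - 5)/(X + 2) = (-5 + X)/(2 + X))
D(1) - 13*10 = (-5 + 1)/(2 + 1) - 13*10 = -4/3 - 130 = -394/3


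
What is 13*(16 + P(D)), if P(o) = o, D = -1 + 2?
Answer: 221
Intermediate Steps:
D = 1
13*(16 + P(D)) = 13*(16 + 1) = 13*17 = 221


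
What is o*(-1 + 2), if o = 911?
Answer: 911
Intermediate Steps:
o*(-1 + 2) = 911*(-1 + 2) = 911*1 = 911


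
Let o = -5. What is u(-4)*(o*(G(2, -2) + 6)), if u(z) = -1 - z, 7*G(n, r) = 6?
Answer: -720/7 ≈ -102.86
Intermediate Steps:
G(n, r) = 6/7 (G(n, r) = (⅐)*6 = 6/7)
u(-4)*(o*(G(2, -2) + 6)) = (-1 - 1*(-4))*(-5*(6/7 + 6)) = (-1 + 4)*(-5*48/7) = 3*(-240/7) = -720/7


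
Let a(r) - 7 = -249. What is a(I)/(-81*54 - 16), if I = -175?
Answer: 121/2195 ≈ 0.055125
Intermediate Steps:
a(r) = -242 (a(r) = 7 - 249 = -242)
a(I)/(-81*54 - 16) = -242/(-81*54 - 16) = -242/(-4374 - 16) = -242/(-4390) = -242*(-1/4390) = 121/2195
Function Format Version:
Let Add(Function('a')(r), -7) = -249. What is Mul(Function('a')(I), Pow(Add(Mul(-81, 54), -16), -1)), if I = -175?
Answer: Rational(121, 2195) ≈ 0.055125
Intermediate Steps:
Function('a')(r) = -242 (Function('a')(r) = Add(7, -249) = -242)
Mul(Function('a')(I), Pow(Add(Mul(-81, 54), -16), -1)) = Mul(-242, Pow(Add(Mul(-81, 54), -16), -1)) = Mul(-242, Pow(Add(-4374, -16), -1)) = Mul(-242, Pow(-4390, -1)) = Mul(-242, Rational(-1, 4390)) = Rational(121, 2195)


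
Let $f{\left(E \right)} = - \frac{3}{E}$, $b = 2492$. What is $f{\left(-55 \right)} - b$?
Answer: $- \frac{137057}{55} \approx -2491.9$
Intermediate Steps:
$f{\left(-55 \right)} - b = - \frac{3}{-55} - 2492 = \left(-3\right) \left(- \frac{1}{55}\right) - 2492 = \frac{3}{55} - 2492 = - \frac{137057}{55}$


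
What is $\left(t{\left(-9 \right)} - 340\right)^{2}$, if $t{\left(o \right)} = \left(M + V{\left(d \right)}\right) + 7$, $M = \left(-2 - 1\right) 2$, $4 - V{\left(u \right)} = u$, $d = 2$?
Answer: $113569$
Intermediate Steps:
$V{\left(u \right)} = 4 - u$
$M = -6$ ($M = \left(-3\right) 2 = -6$)
$t{\left(o \right)} = 3$ ($t{\left(o \right)} = \left(-6 + \left(4 - 2\right)\right) + 7 = \left(-6 + 2\right) + 7 = -4 + 7 = 3$)
$\left(t{\left(-9 \right)} - 340\right)^{2} = \left(3 - 340\right)^{2} = \left(-337\right)^{2} = 113569$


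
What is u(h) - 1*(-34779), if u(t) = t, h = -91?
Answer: 34688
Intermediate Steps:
u(h) - 1*(-34779) = -91 - 1*(-34779) = -91 + 34779 = 34688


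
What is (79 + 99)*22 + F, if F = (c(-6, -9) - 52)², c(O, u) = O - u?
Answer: 6317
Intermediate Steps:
F = 2401 (F = ((-6 - 1*(-9)) - 52)² = ((-6 + 9) - 52)² = (3 - 52)² = (-49)² = 2401)
(79 + 99)*22 + F = (79 + 99)*22 + 2401 = 178*22 + 2401 = 3916 + 2401 = 6317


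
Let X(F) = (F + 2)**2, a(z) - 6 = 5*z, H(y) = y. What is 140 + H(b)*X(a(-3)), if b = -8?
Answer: -252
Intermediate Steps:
a(z) = 6 + 5*z
X(F) = (2 + F)**2
140 + H(b)*X(a(-3)) = 140 - 8*(2 + (6 + 5*(-3)))**2 = 140 - 8*(2 + (6 - 15))**2 = 140 - 8*(2 - 9)**2 = 140 - 8*(-7)**2 = 140 - 8*49 = 140 - 392 = -252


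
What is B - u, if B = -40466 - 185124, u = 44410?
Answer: -270000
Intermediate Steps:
B = -225590
B - u = -225590 - 1*44410 = -225590 - 44410 = -270000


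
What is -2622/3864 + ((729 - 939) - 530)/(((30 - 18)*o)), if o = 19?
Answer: -6263/1596 ≈ -3.9242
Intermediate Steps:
-2622/3864 + ((729 - 939) - 530)/(((30 - 18)*o)) = -2622/3864 + ((729 - 939) - 530)/(((30 - 18)*19)) = -2622*1/3864 + (-210 - 530)/((12*19)) = -19/28 - 740/228 = -19/28 - 740*1/228 = -19/28 - 185/57 = -6263/1596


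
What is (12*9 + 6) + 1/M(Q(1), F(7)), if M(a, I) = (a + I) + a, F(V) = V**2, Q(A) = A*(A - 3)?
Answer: 5131/45 ≈ 114.02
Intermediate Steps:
Q(A) = A*(-3 + A)
M(a, I) = I + 2*a (M(a, I) = (I + a) + a = I + 2*a)
(12*9 + 6) + 1/M(Q(1), F(7)) = (12*9 + 6) + 1/(7**2 + 2*(1*(-3 + 1))) = (108 + 6) + 1/(49 + 2*(1*(-2))) = 114 + 1/(49 + 2*(-2)) = 114 + 1/(49 - 4) = 114 + 1/45 = 5131/45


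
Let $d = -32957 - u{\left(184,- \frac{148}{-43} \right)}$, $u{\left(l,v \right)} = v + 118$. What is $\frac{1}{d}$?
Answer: $- \frac{43}{1422373} \approx -3.0231 \cdot 10^{-5}$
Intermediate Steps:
$u{\left(l,v \right)} = 118 + v$
$d = - \frac{1422373}{43}$ ($d = -32957 - \left(118 - \frac{148}{-43}\right) = -32957 - \left(118 - - \frac{148}{43}\right) = -32957 - \left(118 + \frac{148}{43}\right) = -32957 - \frac{5222}{43} = - \frac{1422373}{43} \approx -33078.0$)
$\frac{1}{d} = \frac{1}{- \frac{1422373}{43}} = - \frac{43}{1422373}$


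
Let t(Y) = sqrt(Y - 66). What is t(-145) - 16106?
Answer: -16106 + I*sqrt(211) ≈ -16106.0 + 14.526*I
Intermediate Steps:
t(Y) = sqrt(-66 + Y)
t(-145) - 16106 = sqrt(-66 - 145) - 16106 = sqrt(-211) - 16106 = I*sqrt(211) - 16106 = -16106 + I*sqrt(211)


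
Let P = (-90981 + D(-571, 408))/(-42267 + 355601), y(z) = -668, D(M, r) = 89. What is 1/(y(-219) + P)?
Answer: -156667/104699002 ≈ -0.0014964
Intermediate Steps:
P = -45446/156667 (P = (-90981 + 89)/(-42267 + 355601) = -90892/313334 = -90892*1/313334 = -45446/156667 ≈ -0.29008)
1/(y(-219) + P) = 1/(-668 - 45446/156667) = 1/(-104699002/156667) = -156667/104699002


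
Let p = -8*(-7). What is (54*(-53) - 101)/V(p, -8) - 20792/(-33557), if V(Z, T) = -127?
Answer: 4437825/185293 ≈ 23.950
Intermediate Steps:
p = 56
(54*(-53) - 101)/V(p, -8) - 20792/(-33557) = (54*(-53) - 101)/(-127) - 20792/(-33557) = (-2862 - 101)*(-1/127) - 20792*(-1/33557) = -2963*(-1/127) + 904/1459 = 2963/127 + 904/1459 = 4437825/185293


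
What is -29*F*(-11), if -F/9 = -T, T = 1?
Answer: 2871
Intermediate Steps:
F = 9 (F = -(-9) = -9*(-1) = 9)
-29*F*(-11) = -29*9*(-11) = -261*(-11) = 2871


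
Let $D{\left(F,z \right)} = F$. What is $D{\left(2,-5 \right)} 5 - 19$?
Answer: $-9$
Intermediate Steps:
$D{\left(2,-5 \right)} 5 - 19 = 2 \cdot 5 - 19 = 10 - 19 = -9$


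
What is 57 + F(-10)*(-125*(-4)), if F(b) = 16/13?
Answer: 8741/13 ≈ 672.38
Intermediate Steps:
F(b) = 16/13 (F(b) = 16*(1/13) = 16/13)
57 + F(-10)*(-125*(-4)) = 57 + 16*(-125*(-4))/13 = 57 + (16/13)*500 = 57 + 8000/13 = 8741/13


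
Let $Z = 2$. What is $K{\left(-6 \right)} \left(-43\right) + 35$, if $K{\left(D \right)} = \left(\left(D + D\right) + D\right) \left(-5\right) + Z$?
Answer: $-3921$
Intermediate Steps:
$K{\left(D \right)} = 2 - 15 D$ ($K{\left(D \right)} = \left(\left(D + D\right) + D\right) \left(-5\right) + 2 = \left(2 D + D\right) \left(-5\right) + 2 = 3 D \left(-5\right) + 2 = - 15 D + 2 = 2 - 15 D$)
$K{\left(-6 \right)} \left(-43\right) + 35 = \left(2 - -90\right) \left(-43\right) + 35 = \left(2 + 90\right) \left(-43\right) + 35 = 92 \left(-43\right) + 35 = -3956 + 35 = -3921$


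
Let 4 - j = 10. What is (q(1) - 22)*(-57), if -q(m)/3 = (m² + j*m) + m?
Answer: 570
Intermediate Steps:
j = -6 (j = 4 - 1*10 = 4 - 10 = -6)
q(m) = -3*m² + 15*m (q(m) = -3*((m² - 6*m) + m) = -3*(m² - 5*m) = -3*m² + 15*m)
(q(1) - 22)*(-57) = (3*1*(5 - 1*1) - 22)*(-57) = (3*1*(5 - 1) - 22)*(-57) = (3*1*4 - 22)*(-57) = (12 - 22)*(-57) = -10*(-57) = 570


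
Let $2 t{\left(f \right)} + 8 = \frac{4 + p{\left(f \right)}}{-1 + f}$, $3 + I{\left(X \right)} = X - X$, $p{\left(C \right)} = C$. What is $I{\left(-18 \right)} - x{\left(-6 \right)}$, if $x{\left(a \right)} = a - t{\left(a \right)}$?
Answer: $- \frac{6}{7} \approx -0.85714$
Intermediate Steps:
$I{\left(X \right)} = -3$ ($I{\left(X \right)} = -3 + \left(X - X\right) = -3 + 0 = -3$)
$t{\left(f \right)} = -4 + \frac{4 + f}{2 \left(-1 + f\right)}$ ($t{\left(f \right)} = -4 + \frac{\left(4 + f\right) \frac{1}{-1 + f}}{2} = -4 + \frac{\frac{1}{-1 + f} \left(4 + f\right)}{2} = -4 + \frac{4 + f}{2 \left(-1 + f\right)}$)
$x{\left(a \right)} = a - \frac{12 - 7 a}{2 \left(-1 + a\right)}$
$I{\left(-18 \right)} - x{\left(-6 \right)} = -3 - \frac{-6 + \left(-6\right)^{2} + \frac{5}{2} \left(-6\right)}{-1 - 6} = -3 - \frac{-6 + 36 - 15}{-7} = -3 - \left(- \frac{1}{7}\right) 15 = -3 - - \frac{15}{7} = -3 + \frac{15}{7} = - \frac{6}{7}$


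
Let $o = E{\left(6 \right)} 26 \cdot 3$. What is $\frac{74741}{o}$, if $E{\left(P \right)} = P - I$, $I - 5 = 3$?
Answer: $- \frac{74741}{156} \approx -479.11$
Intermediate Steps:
$I = 8$ ($I = 5 + 3 = 8$)
$E{\left(P \right)} = -8 + P$ ($E{\left(P \right)} = P - 8 = -8 + P$)
$o = -156$ ($o = \left(-8 + 6\right) 26 \cdot 3 = \left(-2\right) 26 \cdot 3 = \left(-52\right) 3 = -156$)
$\frac{74741}{o} = \frac{74741}{-156} = 74741 \left(- \frac{1}{156}\right) = - \frac{74741}{156}$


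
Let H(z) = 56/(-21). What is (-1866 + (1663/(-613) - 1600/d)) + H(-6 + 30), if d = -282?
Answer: -161258549/86433 ≈ -1865.7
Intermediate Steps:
H(z) = -8/3 (H(z) = 56*(-1/21) = -8/3)
(-1866 + (1663/(-613) - 1600/d)) + H(-6 + 30) = (-1866 + (1663/(-613) - 1600/(-282))) - 8/3 = (-1866 + (1663*(-1/613) - 1600*(-1/282))) - 8/3 = (-1866 + (-1663/613 + 800/141)) - 8/3 = (-1866 + 255917/86433) - 8/3 = -161028061/86433 - 8/3 = -161258549/86433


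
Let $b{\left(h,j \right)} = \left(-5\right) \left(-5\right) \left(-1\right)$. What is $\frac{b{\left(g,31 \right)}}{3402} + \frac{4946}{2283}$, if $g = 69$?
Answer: $\frac{5589739}{2588922} \approx 2.1591$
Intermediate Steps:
$b{\left(h,j \right)} = -25$ ($b{\left(h,j \right)} = 25 \left(-1\right) = -25$)
$\frac{b{\left(g,31 \right)}}{3402} + \frac{4946}{2283} = - \frac{25}{3402} + \frac{4946}{2283} = \frac{5589739}{2588922}$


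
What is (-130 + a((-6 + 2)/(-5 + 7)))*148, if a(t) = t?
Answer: -19536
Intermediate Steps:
(-130 + a((-6 + 2)/(-5 + 7)))*148 = (-130 + (-6 + 2)/(-5 + 7))*148 = (-130 - 4/2)*148 = (-130 - 4*1/2)*148 = (-130 - 2)*148 = -132*148 = -19536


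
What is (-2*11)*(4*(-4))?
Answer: 352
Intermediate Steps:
(-2*11)*(4*(-4)) = -22*(-16) = 352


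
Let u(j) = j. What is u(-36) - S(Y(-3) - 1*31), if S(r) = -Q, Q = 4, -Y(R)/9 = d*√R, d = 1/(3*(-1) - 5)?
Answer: -32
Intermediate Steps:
d = -⅛ (d = 1/(-3 - 5) = 1/(-8) = -⅛ ≈ -0.12500)
Y(R) = 9*√R/8 (Y(R) = -(-9)*√R/8 = 9*√R/8)
S(r) = -4 (S(r) = -1*4 = -4)
u(-36) - S(Y(-3) - 1*31) = -36 - 1*(-4) = -36 + 4 = -32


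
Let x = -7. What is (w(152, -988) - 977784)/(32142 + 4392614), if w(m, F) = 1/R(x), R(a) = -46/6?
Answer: -22489035/101769388 ≈ -0.22098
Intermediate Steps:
R(a) = -23/3 (R(a) = -46*1/6 = -23/3)
w(m, F) = -3/23 (w(m, F) = 1/(-23/3) = -3/23)
(w(152, -988) - 977784)/(32142 + 4392614) = (-3/23 - 977784)/(32142 + 4392614) = -22489035/23/4424756 = -22489035/23*1/4424756 = -22489035/101769388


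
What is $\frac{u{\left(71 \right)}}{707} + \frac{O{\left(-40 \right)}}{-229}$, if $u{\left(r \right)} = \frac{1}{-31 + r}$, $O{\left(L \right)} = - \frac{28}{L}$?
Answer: $- \frac{19567}{6476120} \approx -0.0030214$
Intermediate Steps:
$\frac{u{\left(71 \right)}}{707} + \frac{O{\left(-40 \right)}}{-229} = \frac{1}{\left(-31 + 71\right) 707} + \frac{\left(-28\right) \frac{1}{-40}}{-229} = \frac{1}{40} \cdot \frac{1}{707} + \left(-28\right) \left(- \frac{1}{40}\right) \left(- \frac{1}{229}\right) = \frac{1}{40} \cdot \frac{1}{707} + \frac{7}{10} \left(- \frac{1}{229}\right) = \frac{1}{28280} - \frac{7}{2290} = - \frac{19567}{6476120}$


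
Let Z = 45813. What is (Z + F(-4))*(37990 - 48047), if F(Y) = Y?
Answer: -460701113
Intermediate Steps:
(Z + F(-4))*(37990 - 48047) = (45813 - 4)*(37990 - 48047) = 45809*(-10057) = -460701113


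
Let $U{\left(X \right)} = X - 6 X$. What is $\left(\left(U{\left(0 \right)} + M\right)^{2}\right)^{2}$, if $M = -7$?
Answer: $2401$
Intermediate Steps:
$U{\left(X \right)} = - 5 X$ ($U{\left(X \right)} = X - 6 X = - 5 X$)
$\left(\left(U{\left(0 \right)} + M\right)^{2}\right)^{2} = \left(\left(\left(-5\right) 0 - 7\right)^{2}\right)^{2} = \left(\left(0 - 7\right)^{2}\right)^{2} = \left(\left(-7\right)^{2}\right)^{2} = 49^{2} = 2401$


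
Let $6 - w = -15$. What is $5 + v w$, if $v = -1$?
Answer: $-16$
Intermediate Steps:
$w = 21$ ($w = 6 - -15 = 6 + 15 = 21$)
$5 + v w = 5 - 21 = -16$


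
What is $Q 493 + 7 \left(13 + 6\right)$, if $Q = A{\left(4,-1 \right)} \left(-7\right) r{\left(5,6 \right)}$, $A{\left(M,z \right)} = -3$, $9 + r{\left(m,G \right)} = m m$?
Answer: $165781$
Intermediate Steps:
$r{\left(m,G \right)} = -9 + m^{2}$ ($r{\left(m,G \right)} = -9 + m m = -9 + m^{2}$)
$Q = 336$ ($Q = \left(-3\right) \left(-7\right) \left(-9 + 5^{2}\right) = 21 \left(-9 + 25\right) = 21 \cdot 16 = 336$)
$Q 493 + 7 \left(13 + 6\right) = 336 \cdot 493 + 7 \left(13 + 6\right) = 165648 + 7 \cdot 19 = 165648 + 133 = 165781$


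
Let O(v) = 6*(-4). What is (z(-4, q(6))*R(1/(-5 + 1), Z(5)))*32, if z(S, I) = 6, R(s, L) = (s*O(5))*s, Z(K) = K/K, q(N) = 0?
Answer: -288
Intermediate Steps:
O(v) = -24
Z(K) = 1
R(s, L) = -24*s² (R(s, L) = (s*(-24))*s = (-24*s)*s = -24*s²)
(z(-4, q(6))*R(1/(-5 + 1), Z(5)))*32 = (6*(-24/(-5 + 1)²))*32 = (6*(-24*(1/(-4))²))*32 = (6*(-24*(-¼)²))*32 = (6*(-24*1/16))*32 = (6*(-3/2))*32 = -9*32 = -288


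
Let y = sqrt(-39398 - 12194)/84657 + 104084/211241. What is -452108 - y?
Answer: -95503850112/211241 - 2*I*sqrt(12898)/84657 ≈ -4.5211e+5 - 0.002683*I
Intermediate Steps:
y = 104084/211241 + 2*I*sqrt(12898)/84657 (y = sqrt(-51592)*(1/84657) + 104084*(1/211241) = (2*I*sqrt(12898))*(1/84657) + 104084/211241 = 2*I*sqrt(12898)/84657 + 104084/211241 = 104084/211241 + 2*I*sqrt(12898)/84657 ≈ 0.49273 + 0.002683*I)
-452108 - y = -452108 - (104084/211241 + 2*I*sqrt(12898)/84657) = -452108 + (-104084/211241 - 2*I*sqrt(12898)/84657) = -95503850112/211241 - 2*I*sqrt(12898)/84657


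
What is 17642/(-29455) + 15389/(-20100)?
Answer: -161577439/118409100 ≈ -1.3646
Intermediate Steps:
17642/(-29455) + 15389/(-20100) = 17642*(-1/29455) + 15389*(-1/20100) = -17642/29455 - 15389/20100 = -161577439/118409100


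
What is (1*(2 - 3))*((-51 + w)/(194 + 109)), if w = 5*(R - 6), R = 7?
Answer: 46/303 ≈ 0.15182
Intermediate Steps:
w = 5 (w = 5*(7 - 6) = 5*1 = 5)
(1*(2 - 3))*((-51 + w)/(194 + 109)) = (1*(2 - 3))*((-51 + 5)/(194 + 109)) = (1*(-1))*(-46/303) = -(-46)/303 = -1*(-46/303) = 46/303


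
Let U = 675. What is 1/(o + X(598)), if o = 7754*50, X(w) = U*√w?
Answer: 7754/3000776525 - 27*√598/6001553050 ≈ 2.4740e-6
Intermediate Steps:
X(w) = 675*√w
o = 387700
1/(o + X(598)) = 1/(387700 + 675*√598)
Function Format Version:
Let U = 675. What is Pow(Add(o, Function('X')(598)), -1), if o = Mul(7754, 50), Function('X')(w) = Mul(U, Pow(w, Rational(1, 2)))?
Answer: Add(Rational(7754, 3000776525), Mul(Rational(-27, 6001553050), Pow(598, Rational(1, 2)))) ≈ 2.4740e-6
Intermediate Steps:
Function('X')(w) = Mul(675, Pow(w, Rational(1, 2)))
o = 387700
Pow(Add(o, Function('X')(598)), -1) = Pow(Add(387700, Mul(675, Pow(598, Rational(1, 2)))), -1)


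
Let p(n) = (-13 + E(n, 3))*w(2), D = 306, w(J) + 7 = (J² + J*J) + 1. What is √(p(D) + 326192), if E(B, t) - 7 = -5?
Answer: 13*√1930 ≈ 571.11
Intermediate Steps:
w(J) = -6 + 2*J² (w(J) = -7 + ((J² + J*J) + 1) = -7 + ((J² + J²) + 1) = -7 + (2*J² + 1) = -7 + (1 + 2*J²) = -6 + 2*J²)
E(B, t) = 2 (E(B, t) = 7 - 5 = 2)
p(n) = -22 (p(n) = (-13 + 2)*(-6 + 2*2²) = -11*(-6 + 2*4) = -11*(-6 + 8) = -11*2 = -22)
√(p(D) + 326192) = √(-22 + 326192) = √326170 = 13*√1930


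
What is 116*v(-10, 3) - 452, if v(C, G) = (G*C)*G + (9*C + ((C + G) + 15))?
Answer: -20404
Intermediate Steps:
v(C, G) = 15 + G + 10*C + C*G² (v(C, G) = (C*G)*G + (9*C + (15 + C + G)) = C*G² + (15 + G + 10*C) = 15 + G + 10*C + C*G²)
116*v(-10, 3) - 452 = 116*(15 + 3 + 10*(-10) - 10*3²) - 452 = 116*(15 + 3 - 100 - 10*9) - 452 = 116*(15 + 3 - 100 - 90) - 452 = 116*(-172) - 452 = -19952 - 452 = -20404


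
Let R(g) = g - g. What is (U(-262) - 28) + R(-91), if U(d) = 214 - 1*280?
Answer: -94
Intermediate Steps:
R(g) = 0
U(d) = -66 (U(d) = 214 - 280 = -66)
(U(-262) - 28) + R(-91) = (-66 - 28) + 0 = -94 + 0 = -94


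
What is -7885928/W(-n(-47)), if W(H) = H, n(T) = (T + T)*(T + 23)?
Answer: 985741/282 ≈ 3495.5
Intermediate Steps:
n(T) = 2*T*(23 + T) (n(T) = (2*T)*(23 + T) = 2*T*(23 + T))
-7885928/W(-n(-47)) = -7885928*1/(94*(23 - 47)) = -7885928/((-2*(-47)*(-24))) = -7885928/((-1*2256)) = -7885928/(-2256) = -7885928*(-1/2256) = 985741/282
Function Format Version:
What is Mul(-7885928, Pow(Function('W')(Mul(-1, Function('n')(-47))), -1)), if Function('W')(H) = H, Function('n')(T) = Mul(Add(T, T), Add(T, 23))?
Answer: Rational(985741, 282) ≈ 3495.5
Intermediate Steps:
Function('n')(T) = Mul(2, T, Add(23, T)) (Function('n')(T) = Mul(Mul(2, T), Add(23, T)) = Mul(2, T, Add(23, T)))
Mul(-7885928, Pow(Function('W')(Mul(-1, Function('n')(-47))), -1)) = Mul(-7885928, Pow(Mul(-1, Mul(2, -47, Add(23, -47))), -1)) = Mul(-7885928, Pow(Mul(-1, Mul(2, -47, -24)), -1)) = Mul(-7885928, Pow(Mul(-1, 2256), -1)) = Mul(-7885928, Pow(-2256, -1)) = Mul(-7885928, Rational(-1, 2256)) = Rational(985741, 282)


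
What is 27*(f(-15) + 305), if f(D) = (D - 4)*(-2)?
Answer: 9261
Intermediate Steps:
f(D) = 8 - 2*D (f(D) = (-4 + D)*(-2) = 8 - 2*D)
27*(f(-15) + 305) = 27*((8 - 2*(-15)) + 305) = 27*((8 + 30) + 305) = 27*(38 + 305) = 27*343 = 9261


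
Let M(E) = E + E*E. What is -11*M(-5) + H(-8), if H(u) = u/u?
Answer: -219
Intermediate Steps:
H(u) = 1
M(E) = E + E²
-11*M(-5) + H(-8) = -(-55)*(1 - 5) + 1 = -(-55)*(-4) + 1 = -11*20 + 1 = -220 + 1 = -219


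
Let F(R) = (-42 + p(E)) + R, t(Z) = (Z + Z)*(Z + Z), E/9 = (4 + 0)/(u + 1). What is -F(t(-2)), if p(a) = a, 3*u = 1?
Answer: -1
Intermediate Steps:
u = 1/3 (u = (1/3)*1 = 1/3 ≈ 0.33333)
E = 27 (E = 9*((4 + 0)/(1/3 + 1)) = 9*(4/(4/3)) = 9*(4*(3/4)) = 9*3 = 27)
t(Z) = 4*Z**2 (t(Z) = (2*Z)*(2*Z) = 4*Z**2)
F(R) = -15 + R (F(R) = (-42 + 27) + R = -15 + R)
-F(t(-2)) = -(-15 + 4*(-2)**2) = -(-15 + 4*4) = -(-15 + 16) = -1*1 = -1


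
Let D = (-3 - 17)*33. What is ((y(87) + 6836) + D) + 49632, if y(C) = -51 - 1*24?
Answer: 55733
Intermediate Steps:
D = -660 (D = -20*33 = -660)
y(C) = -75 (y(C) = -51 - 24 = -75)
((y(87) + 6836) + D) + 49632 = ((-75 + 6836) - 660) + 49632 = (6761 - 660) + 49632 = 6101 + 49632 = 55733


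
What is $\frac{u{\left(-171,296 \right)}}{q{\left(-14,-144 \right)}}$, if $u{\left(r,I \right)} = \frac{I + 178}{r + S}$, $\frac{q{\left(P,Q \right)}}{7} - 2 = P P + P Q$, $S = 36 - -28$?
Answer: $- \frac{79}{276381} \approx -0.00028584$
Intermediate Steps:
$S = 64$ ($S = 36 + 28 = 64$)
$q{\left(P,Q \right)} = 14 + 7 P^{2} + 7 P Q$ ($q{\left(P,Q \right)} = 14 + 7 \left(P P + P Q\right) = 14 + 7 \left(P^{2} + P Q\right) = 14 + \left(7 P^{2} + 7 P Q\right) = 14 + 7 P^{2} + 7 P Q$)
$u{\left(r,I \right)} = \frac{178 + I}{64 + r}$ ($u{\left(r,I \right)} = \frac{I + 178}{r + 64} = \frac{178 + I}{64 + r}$)
$\frac{u{\left(-171,296 \right)}}{q{\left(-14,-144 \right)}} = \frac{\frac{1}{64 - 171} \left(178 + 296\right)}{14 + 7 \left(-14\right)^{2} + 7 \left(-14\right) \left(-144\right)} = \frac{\frac{1}{-107} \cdot 474}{14 + 7 \cdot 196 + 14112} = \frac{\left(- \frac{1}{107}\right) 474}{14 + 1372 + 14112} = - \frac{474}{107 \cdot 15498} = \left(- \frac{474}{107}\right) \frac{1}{15498} = - \frac{79}{276381}$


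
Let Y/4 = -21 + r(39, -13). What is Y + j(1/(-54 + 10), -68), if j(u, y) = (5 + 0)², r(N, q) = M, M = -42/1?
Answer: -227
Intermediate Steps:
M = -42 (M = -42*1 = -42)
r(N, q) = -42
Y = -252 (Y = 4*(-21 - 42) = 4*(-63) = -252)
j(u, y) = 25 (j(u, y) = 5² = 25)
Y + j(1/(-54 + 10), -68) = -252 + 25 = -227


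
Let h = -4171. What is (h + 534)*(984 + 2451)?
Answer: -12493095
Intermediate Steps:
(h + 534)*(984 + 2451) = (-4171 + 534)*(984 + 2451) = -3637*3435 = -12493095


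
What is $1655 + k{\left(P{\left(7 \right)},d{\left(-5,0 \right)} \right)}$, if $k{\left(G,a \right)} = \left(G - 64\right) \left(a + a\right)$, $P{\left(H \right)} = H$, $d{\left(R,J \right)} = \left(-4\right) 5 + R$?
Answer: $4505$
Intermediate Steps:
$d{\left(R,J \right)} = -20 + R$
$k{\left(G,a \right)} = 2 a \left(-64 + G\right)$ ($k{\left(G,a \right)} = \left(-64 + G\right) 2 a = 2 a \left(-64 + G\right)$)
$1655 + k{\left(P{\left(7 \right)},d{\left(-5,0 \right)} \right)} = 1655 + 2 \left(-20 - 5\right) \left(-64 + 7\right) = 1655 + 2 \left(-25\right) \left(-57\right) = 1655 + 2850 = 4505$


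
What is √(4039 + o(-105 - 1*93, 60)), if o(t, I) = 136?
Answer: 5*√167 ≈ 64.614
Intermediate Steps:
√(4039 + o(-105 - 1*93, 60)) = √(4039 + 136) = √4175 = 5*√167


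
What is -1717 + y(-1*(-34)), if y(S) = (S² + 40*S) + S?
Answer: 833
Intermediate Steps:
y(S) = S² + 41*S
-1717 + y(-1*(-34)) = -1717 + (-1*(-34))*(41 - 1*(-34)) = -1717 + 34*(41 + 34) = -1717 + 34*75 = -1717 + 2550 = 833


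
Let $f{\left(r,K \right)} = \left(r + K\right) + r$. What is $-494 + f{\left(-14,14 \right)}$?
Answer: $-508$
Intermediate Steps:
$f{\left(r,K \right)} = K + 2 r$ ($f{\left(r,K \right)} = \left(K + r\right) + r = K + 2 r$)
$-494 + f{\left(-14,14 \right)} = -494 + \left(14 + 2 \left(-14\right)\right) = -494 + \left(14 - 28\right) = -494 - 14 = -508$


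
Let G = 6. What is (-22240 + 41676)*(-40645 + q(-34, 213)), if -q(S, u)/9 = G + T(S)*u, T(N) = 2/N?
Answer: -13410179176/17 ≈ -7.8883e+8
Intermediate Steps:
q(S, u) = -54 - 18*u/S (q(S, u) = -9*(6 + (2/S)*u) = -9*(6 + 2*u/S) = -54 - 18*u/S)
(-22240 + 41676)*(-40645 + q(-34, 213)) = (-22240 + 41676)*(-40645 + (-54 - 18*213/(-34))) = 19436*(-40645 + (-54 - 18*213*(-1/34))) = 19436*(-40645 + (-54 + 1917/17)) = 19436*(-40645 + 999/17) = 19436*(-689966/17) = -13410179176/17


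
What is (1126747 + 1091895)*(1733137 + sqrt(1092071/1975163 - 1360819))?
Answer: 3845210539954 + 2218642*I*sqrt(5308918654325517438)/1975163 ≈ 3.8452e+12 + 2.5881e+9*I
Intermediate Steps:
(1126747 + 1091895)*(1733137 + sqrt(1092071/1975163 - 1360819)) = 2218642*(1733137 + sqrt(1092071*(1/1975163) - 1360819)) = 2218642*(1733137 + sqrt(1092071/1975163 - 1360819)) = 2218642*(1733137 + sqrt(-2687838246426/1975163)) = 2218642*(1733137 + I*sqrt(5308918654325517438)/1975163) = 3845210539954 + 2218642*I*sqrt(5308918654325517438)/1975163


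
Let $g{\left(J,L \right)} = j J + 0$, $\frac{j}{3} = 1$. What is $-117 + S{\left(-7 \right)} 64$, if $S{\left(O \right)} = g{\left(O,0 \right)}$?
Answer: $-1461$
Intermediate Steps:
$j = 3$ ($j = 3 \cdot 1 = 3$)
$g{\left(J,L \right)} = 3 J$ ($g{\left(J,L \right)} = 3 J + 0 = 3 J$)
$S{\left(O \right)} = 3 O$
$-117 + S{\left(-7 \right)} 64 = -117 + 3 \left(-7\right) 64 = -117 - 1344 = -1461$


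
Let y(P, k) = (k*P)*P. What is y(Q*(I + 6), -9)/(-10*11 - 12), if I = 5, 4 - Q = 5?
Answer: 1089/122 ≈ 8.9262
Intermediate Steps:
Q = -1 (Q = 4 - 1*5 = 4 - 5 = -1)
y(P, k) = k*P² (y(P, k) = (P*k)*P = k*P²)
y(Q*(I + 6), -9)/(-10*11 - 12) = (-9*(5 + 6)²)/(-10*11 - 12) = (-9*(-1*11)²)/(-110 - 12) = (-9*(-11)²)/(-122) = -(-9)*121/122 = -1/122*(-1089) = 1089/122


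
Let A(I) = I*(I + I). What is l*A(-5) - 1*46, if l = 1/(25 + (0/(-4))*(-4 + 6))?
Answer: -44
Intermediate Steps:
A(I) = 2*I**2 (A(I) = I*(2*I) = 2*I**2)
l = 1/25 (l = 1/(25 + (0*(-1/4))*2) = 1/(25 + 0*2) = 1/(25 + 0) = 1/25 ≈ 0.040000)
l*A(-5) - 1*46 = (2*(-5)**2)/25 - 1*46 = (2*25)/25 - 46 = (1/25)*50 - 46 = 2 - 46 = -44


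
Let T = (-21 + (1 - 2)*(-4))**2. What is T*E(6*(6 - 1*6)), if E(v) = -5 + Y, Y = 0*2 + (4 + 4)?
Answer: 867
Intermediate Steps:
Y = 8 (Y = 0 + 8 = 8)
T = 289 (T = (-21 - 1*(-4))**2 = (-21 + 4)**2 = (-17)**2 = 289)
E(v) = 3 (E(v) = -5 + 8 = 3)
T*E(6*(6 - 1*6)) = 289*3 = 867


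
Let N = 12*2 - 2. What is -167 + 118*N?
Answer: 2429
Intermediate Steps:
N = 22 (N = 24 - 2 = 22)
-167 + 118*N = -167 + 118*22 = -167 + 2596 = 2429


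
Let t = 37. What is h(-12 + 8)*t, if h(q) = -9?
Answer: -333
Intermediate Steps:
h(-12 + 8)*t = -9*37 = -333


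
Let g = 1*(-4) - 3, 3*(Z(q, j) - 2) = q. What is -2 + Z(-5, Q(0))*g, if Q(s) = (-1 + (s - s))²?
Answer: -13/3 ≈ -4.3333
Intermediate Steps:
Q(s) = 1 (Q(s) = (-1 + 0)² = (-1)² = 1)
Z(q, j) = 2 + q/3
g = -7 (g = -4 - 3 = -7)
-2 + Z(-5, Q(0))*g = -2 + (2 + (⅓)*(-5))*(-7) = -2 + (2 - 5/3)*(-7) = -2 + (⅓)*(-7) = -2 - 7/3 = -13/3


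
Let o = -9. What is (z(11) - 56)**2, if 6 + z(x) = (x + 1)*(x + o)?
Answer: 1444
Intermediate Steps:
z(x) = -6 + (1 + x)*(-9 + x) (z(x) = -6 + (x + 1)*(x - 9) = -6 + (1 + x)*(-9 + x))
(z(11) - 56)**2 = ((-15 + 11**2 - 8*11) - 56)**2 = ((-15 + 121 - 88) - 56)**2 = (18 - 56)**2 = (-38)**2 = 1444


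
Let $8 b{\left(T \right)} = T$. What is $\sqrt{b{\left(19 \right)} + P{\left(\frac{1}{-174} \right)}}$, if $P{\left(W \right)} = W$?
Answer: $\frac{\sqrt{286926}}{348} \approx 1.5392$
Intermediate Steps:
$b{\left(T \right)} = \frac{T}{8}$
$\sqrt{b{\left(19 \right)} + P{\left(\frac{1}{-174} \right)}} = \sqrt{\frac{1}{8} \cdot 19 + \frac{1}{-174}} = \sqrt{\frac{19}{8} - \frac{1}{174}} = \sqrt{\frac{1649}{696}} = \frac{\sqrt{286926}}{348}$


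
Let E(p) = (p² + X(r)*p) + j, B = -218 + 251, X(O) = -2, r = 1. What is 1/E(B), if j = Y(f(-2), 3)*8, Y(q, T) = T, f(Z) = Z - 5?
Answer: 1/1047 ≈ 0.00095511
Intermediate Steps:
f(Z) = -5 + Z
B = 33
j = 24 (j = 3*8 = 24)
E(p) = 24 + p² - 2*p (E(p) = (p² - 2*p) + 24 = 24 + p² - 2*p)
1/E(B) = 1/(24 + 33² - 2*33) = 1/(24 + 1089 - 66) = 1/1047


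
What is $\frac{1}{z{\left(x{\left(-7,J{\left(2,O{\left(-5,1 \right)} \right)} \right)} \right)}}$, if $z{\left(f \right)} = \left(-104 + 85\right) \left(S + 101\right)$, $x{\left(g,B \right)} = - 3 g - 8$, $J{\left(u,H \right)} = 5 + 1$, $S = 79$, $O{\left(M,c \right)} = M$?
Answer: $- \frac{1}{3420} \approx -0.0002924$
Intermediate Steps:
$J{\left(u,H \right)} = 6$
$x{\left(g,B \right)} = -8 - 3 g$
$z{\left(f \right)} = -3420$ ($z{\left(f \right)} = \left(-104 + 85\right) \left(79 + 101\right) = \left(-19\right) 180 = -3420$)
$\frac{1}{z{\left(x{\left(-7,J{\left(2,O{\left(-5,1 \right)} \right)} \right)} \right)}} = \frac{1}{-3420} = - \frac{1}{3420}$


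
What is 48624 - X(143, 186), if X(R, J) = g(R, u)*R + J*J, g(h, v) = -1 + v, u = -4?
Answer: 14743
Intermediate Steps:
X(R, J) = J² - 5*R (X(R, J) = (-1 - 4)*R + J*J = -5*R + J² = J² - 5*R)
48624 - X(143, 186) = 48624 - (186² - 5*143) = 48624 - (34596 - 715) = 48624 - 1*33881 = 48624 - 33881 = 14743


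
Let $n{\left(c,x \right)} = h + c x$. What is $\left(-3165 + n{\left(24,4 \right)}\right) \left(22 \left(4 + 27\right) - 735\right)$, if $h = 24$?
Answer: $161385$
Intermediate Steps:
$n{\left(c,x \right)} = 24 + c x$
$\left(-3165 + n{\left(24,4 \right)}\right) \left(22 \left(4 + 27\right) - 735\right) = \left(-3165 + \left(24 + 24 \cdot 4\right)\right) \left(22 \left(4 + 27\right) - 735\right) = \left(-3165 + \left(24 + 96\right)\right) \left(22 \cdot 31 - 735\right) = \left(-3165 + 120\right) \left(682 - 735\right) = \left(-3045\right) \left(-53\right) = 161385$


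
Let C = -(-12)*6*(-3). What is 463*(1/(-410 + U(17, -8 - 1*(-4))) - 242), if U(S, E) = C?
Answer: -70141259/626 ≈ -1.1205e+5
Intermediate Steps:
C = -216 (C = -4*(-18)*(-3) = 72*(-3) = -216)
U(S, E) = -216
463*(1/(-410 + U(17, -8 - 1*(-4))) - 242) = 463*(1/(-410 - 216) - 242) = 463*(1/(-626) - 242) = 463*(-1/626 - 242) = 463*(-151493/626) = -70141259/626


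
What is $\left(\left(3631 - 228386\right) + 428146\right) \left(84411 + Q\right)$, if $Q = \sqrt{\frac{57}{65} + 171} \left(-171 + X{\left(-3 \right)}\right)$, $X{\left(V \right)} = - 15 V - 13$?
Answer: $17168437701 - \frac{395798886 \sqrt{3705}}{65} \approx 1.6798 \cdot 10^{10}$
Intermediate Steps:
$X{\left(V \right)} = -13 - 15 V$
$Q = - \frac{1946 \sqrt{3705}}{65}$ ($Q = \sqrt{\frac{57}{65} + 171} \left(-171 - -32\right) = \sqrt{57 \cdot \frac{1}{65} + 171} \left(-171 + \left(-13 + 45\right)\right) = \sqrt{\frac{57}{65} + 171} \left(-171 + 32\right) = \sqrt{\frac{11172}{65}} \left(-139\right) = \frac{14 \sqrt{3705}}{65} \left(-139\right) = - \frac{1946 \sqrt{3705}}{65} \approx -1822.3$)
$\left(\left(3631 - 228386\right) + 428146\right) \left(84411 + Q\right) = \left(\left(3631 - 228386\right) + 428146\right) \left(84411 - \frac{1946 \sqrt{3705}}{65}\right) = \left(-224755 + 428146\right) \left(84411 - \frac{1946 \sqrt{3705}}{65}\right) = 203391 \left(84411 - \frac{1946 \sqrt{3705}}{65}\right) = 17168437701 - \frac{395798886 \sqrt{3705}}{65}$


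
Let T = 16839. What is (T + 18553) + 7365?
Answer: 42757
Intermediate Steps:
(T + 18553) + 7365 = (16839 + 18553) + 7365 = 35392 + 7365 = 42757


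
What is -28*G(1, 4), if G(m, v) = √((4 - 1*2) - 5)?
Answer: -28*I*√3 ≈ -48.497*I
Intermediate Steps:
G(m, v) = I*√3 (G(m, v) = √((4 - 2) - 5) = √(2 - 5) = √(-3) = I*√3)
-28*G(1, 4) = -28*I*√3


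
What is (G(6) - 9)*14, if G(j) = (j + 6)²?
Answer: 1890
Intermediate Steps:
G(j) = (6 + j)²
(G(6) - 9)*14 = ((6 + 6)² - 9)*14 = (12² - 9)*14 = (144 - 9)*14 = 135*14 = 1890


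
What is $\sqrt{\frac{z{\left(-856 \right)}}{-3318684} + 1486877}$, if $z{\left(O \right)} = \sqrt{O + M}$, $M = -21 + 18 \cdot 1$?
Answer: $\frac{\sqrt{4093990732945093428 - 829671 i \sqrt{859}}}{1659342} \approx 1219.4 - 3.6213 \cdot 10^{-9} i$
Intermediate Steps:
$M = -3$ ($M = -21 + 18 = -3$)
$z{\left(O \right)} = \sqrt{-3 + O}$ ($z{\left(O \right)} = \sqrt{O - 3} = \sqrt{-3 + O}$)
$\sqrt{\frac{z{\left(-856 \right)}}{-3318684} + 1486877} = \sqrt{\frac{\sqrt{-3 - 856}}{-3318684} + 1486877} = \sqrt{\sqrt{-859} \left(- \frac{1}{3318684}\right) + 1486877} = \sqrt{i \sqrt{859} \left(- \frac{1}{3318684}\right) + 1486877} = \sqrt{- \frac{i \sqrt{859}}{3318684} + 1486877} = \sqrt{1486877 - \frac{i \sqrt{859}}{3318684}}$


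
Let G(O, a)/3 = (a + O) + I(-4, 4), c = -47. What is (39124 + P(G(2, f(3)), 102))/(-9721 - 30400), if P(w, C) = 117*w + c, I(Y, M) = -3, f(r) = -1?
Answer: -38375/40121 ≈ -0.95648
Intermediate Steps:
G(O, a) = -9 + 3*O + 3*a (G(O, a) = 3*((a + O) - 3) = 3*((O + a) - 3) = 3*(-3 + O + a) = -9 + 3*O + 3*a)
P(w, C) = -47 + 117*w (P(w, C) = 117*w - 47 = -47 + 117*w)
(39124 + P(G(2, f(3)), 102))/(-9721 - 30400) = (39124 + (-47 + 117*(-9 + 3*2 + 3*(-1))))/(-9721 - 30400) = (39124 + (-47 + 117*(-9 + 6 - 3)))/(-40121) = (39124 + (-47 + 117*(-6)))*(-1/40121) = (39124 + (-47 - 702))*(-1/40121) = (39124 - 749)*(-1/40121) = 38375*(-1/40121) = -38375/40121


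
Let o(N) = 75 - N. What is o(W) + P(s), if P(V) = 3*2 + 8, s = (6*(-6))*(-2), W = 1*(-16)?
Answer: 105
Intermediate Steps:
W = -16
s = 72 (s = -36*(-2) = 72)
P(V) = 14 (P(V) = 6 + 8 = 14)
o(W) + P(s) = (75 - 1*(-16)) + 14 = (75 + 16) + 14 = 91 + 14 = 105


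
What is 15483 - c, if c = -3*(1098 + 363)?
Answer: 19866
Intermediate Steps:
c = -4383 (c = -3*1461 = -4383)
15483 - c = 15483 - 1*(-4383) = 15483 + 4383 = 19866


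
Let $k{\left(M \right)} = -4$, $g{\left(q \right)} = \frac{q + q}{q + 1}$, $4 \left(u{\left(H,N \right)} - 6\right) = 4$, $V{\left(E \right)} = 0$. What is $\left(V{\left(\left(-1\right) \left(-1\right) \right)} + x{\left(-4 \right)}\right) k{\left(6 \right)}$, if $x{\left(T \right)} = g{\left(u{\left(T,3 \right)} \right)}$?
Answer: $-7$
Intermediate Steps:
$u{\left(H,N \right)} = 7$ ($u{\left(H,N \right)} = 6 + \frac{1}{4} \cdot 4 = 6 + 1 = 7$)
$g{\left(q \right)} = \frac{2 q}{1 + q}$
$x{\left(T \right)} = \frac{7}{4}$ ($x{\left(T \right)} = 2 \cdot 7 \frac{1}{1 + 7} = 2 \cdot 7 \cdot \frac{1}{8} = \frac{7}{4}$)
$\left(V{\left(\left(-1\right) \left(-1\right) \right)} + x{\left(-4 \right)}\right) k{\left(6 \right)} = \left(0 + \frac{7}{4}\right) \left(-4\right) = \frac{7}{4} \left(-4\right) = -7$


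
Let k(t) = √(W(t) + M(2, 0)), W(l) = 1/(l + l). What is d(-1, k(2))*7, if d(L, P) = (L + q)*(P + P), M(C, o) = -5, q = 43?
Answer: 294*I*√19 ≈ 1281.5*I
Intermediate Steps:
W(l) = 1/(2*l)
k(t) = √(-5 + 1/(2*t)) (k(t) = √(1/(2*t) - 5) = √(-5 + 1/(2*t)))
d(L, P) = 2*P*(43 + L) (d(L, P) = (L + 43)*(P + P) = (43 + L)*(2*P) = 2*P*(43 + L))
d(-1, k(2))*7 = (2*(√(-20 + 2/2)/2)*(43 - 1))*7 = (2*(√(-20 + 2*(½))/2)*42)*7 = (2*(√(-20 + 1)/2)*42)*7 = (2*(√(-19)/2)*42)*7 = (2*((I*√19)/2)*42)*7 = (2*(I*√19/2)*42)*7 = (42*I*√19)*7 = 294*I*√19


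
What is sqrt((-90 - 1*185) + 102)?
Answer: I*sqrt(173) ≈ 13.153*I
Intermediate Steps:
sqrt((-90 - 1*185) + 102) = sqrt((-90 - 185) + 102) = sqrt(-275 + 102) = sqrt(-173) = I*sqrt(173)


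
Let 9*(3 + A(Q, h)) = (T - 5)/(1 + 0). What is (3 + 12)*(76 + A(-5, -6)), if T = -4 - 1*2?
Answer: 3230/3 ≈ 1076.7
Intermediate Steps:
T = -6 (T = -4 - 2 = -6)
A(Q, h) = -38/9 (A(Q, h) = -3 + ((-6 - 5)/(1 + 0))/9 = -3 + (-11/1)/9 = -3 + (-11*1)/9 = -3 + (⅑)*(-11) = -3 - 11/9 = -38/9)
(3 + 12)*(76 + A(-5, -6)) = (3 + 12)*(76 - 38/9) = 15*(646/9) = 3230/3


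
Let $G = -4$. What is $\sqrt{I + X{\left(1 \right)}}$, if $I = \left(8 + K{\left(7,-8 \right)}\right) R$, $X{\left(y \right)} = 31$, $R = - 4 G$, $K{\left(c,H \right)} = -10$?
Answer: $i \approx 1.0 i$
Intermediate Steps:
$R = 16$ ($R = \left(-4\right) \left(-4\right) = 16$)
$I = -32$ ($I = \left(8 - 10\right) 16 = \left(-2\right) 16 = -32$)
$\sqrt{I + X{\left(1 \right)}} = \sqrt{-32 + 31} = \sqrt{-1} = i$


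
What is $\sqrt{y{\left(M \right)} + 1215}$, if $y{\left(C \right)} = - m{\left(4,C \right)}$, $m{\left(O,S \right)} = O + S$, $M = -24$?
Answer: $\sqrt{1235} \approx 35.143$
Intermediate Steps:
$y{\left(C \right)} = -4 - C$ ($y{\left(C \right)} = - (4 + C) = -4 - C$)
$\sqrt{y{\left(M \right)} + 1215} = \sqrt{\left(-4 - -24\right) + 1215} = \sqrt{\left(-4 + 24\right) + 1215} = \sqrt{20 + 1215} = \sqrt{1235}$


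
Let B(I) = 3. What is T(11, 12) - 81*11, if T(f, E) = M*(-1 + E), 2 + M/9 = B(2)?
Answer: -792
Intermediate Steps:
M = 9 (M = -18 + 9*3 = -18 + 27 = 9)
T(f, E) = -9 + 9*E (T(f, E) = 9*(-1 + E) = -9 + 9*E)
T(11, 12) - 81*11 = (-9 + 9*12) - 81*11 = (-9 + 108) - 891 = 99 - 891 = -792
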